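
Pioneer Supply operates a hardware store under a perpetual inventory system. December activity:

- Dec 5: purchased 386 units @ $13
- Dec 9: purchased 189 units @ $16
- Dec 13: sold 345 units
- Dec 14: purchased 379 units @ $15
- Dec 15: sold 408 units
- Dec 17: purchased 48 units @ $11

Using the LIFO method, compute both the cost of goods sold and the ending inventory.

COGS = $11,114; ending inventory = $3,141

Dec 13, 345 sold [LIFO — newest first]: 189 @ $16 + 156 @ $13 = $5,052
Dec 15, 408 sold [LIFO — newest first]: 379 @ $15 + 29 @ $13 = $6,062
Total COGS = $5,052 + $6,062 = $11,114
Ending inventory: 201 @ $13 + 48 @ $11 = $3,141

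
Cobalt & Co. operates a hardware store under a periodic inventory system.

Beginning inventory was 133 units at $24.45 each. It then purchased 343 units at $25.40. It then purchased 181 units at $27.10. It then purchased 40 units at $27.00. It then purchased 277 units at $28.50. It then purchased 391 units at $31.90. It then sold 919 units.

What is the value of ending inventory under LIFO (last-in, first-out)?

Sale 1 (919) [LIFO — newest first]: 391 @ $31.90 + 277 @ $28.50 + 40 @ $27.00 + 181 @ $27.10 + 30 @ $25.40 = $27,114.50
Ending inventory: 133 @ $24.45 + 313 @ $25.40 = $11,202.05
Check: goods available $38,316.55 = COGS $27,114.50 + ending $11,202.05

Ending inventory = $11,202.05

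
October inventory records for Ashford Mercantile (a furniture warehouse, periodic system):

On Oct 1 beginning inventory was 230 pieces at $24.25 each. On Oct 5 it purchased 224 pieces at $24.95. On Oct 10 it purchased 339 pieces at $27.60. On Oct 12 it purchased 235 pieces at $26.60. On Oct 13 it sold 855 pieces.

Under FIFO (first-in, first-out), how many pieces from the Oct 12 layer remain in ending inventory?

Oct 13, 855 sold [FIFO — oldest first]: 230 @ $24.25 + 224 @ $24.95 + 339 @ $27.60 + 62 @ $26.60 = $22,171.90
Ending inventory: 173 @ $26.60 = $4,601.80
Check: goods available $26,773.70 = COGS $22,171.90 + ending $4,601.80

173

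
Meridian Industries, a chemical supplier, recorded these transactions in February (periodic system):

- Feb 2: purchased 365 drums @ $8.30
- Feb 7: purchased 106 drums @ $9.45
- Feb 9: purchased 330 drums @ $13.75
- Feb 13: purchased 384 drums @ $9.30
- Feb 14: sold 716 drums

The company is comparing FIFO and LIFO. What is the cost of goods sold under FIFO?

FIFO COGS: 365 @ $8.30 + 106 @ $9.45 + 245 @ $13.75 = $7,399.95
LIFO COGS: 384 @ $9.30 + 330 @ $13.75 + 2 @ $9.45 = $8,127.60

COGS = $7,399.95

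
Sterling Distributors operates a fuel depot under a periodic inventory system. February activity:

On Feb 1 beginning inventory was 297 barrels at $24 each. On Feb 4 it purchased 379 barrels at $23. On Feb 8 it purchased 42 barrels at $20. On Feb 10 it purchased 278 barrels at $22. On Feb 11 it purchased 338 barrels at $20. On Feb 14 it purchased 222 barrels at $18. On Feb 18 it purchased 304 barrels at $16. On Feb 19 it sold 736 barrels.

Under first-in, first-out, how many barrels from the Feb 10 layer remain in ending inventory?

260

Feb 19, 736 sold [FIFO — oldest first]: 297 @ $24 + 379 @ $23 + 42 @ $20 + 18 @ $22 = $17,081
Ending inventory: 260 @ $22 + 338 @ $20 + 222 @ $18 + 304 @ $16 = $21,340
Check: goods available $38,421 = COGS $17,081 + ending $21,340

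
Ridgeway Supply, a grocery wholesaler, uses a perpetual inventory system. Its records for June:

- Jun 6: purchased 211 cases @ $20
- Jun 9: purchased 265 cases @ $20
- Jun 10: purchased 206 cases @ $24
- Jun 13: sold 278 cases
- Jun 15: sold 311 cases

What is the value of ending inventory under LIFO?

Ending inventory = $1,860

Jun 13, 278 sold [LIFO — newest first]: 206 @ $24 + 72 @ $20 = $6,384
Jun 15, 311 sold [LIFO — newest first]: 193 @ $20 + 118 @ $20 = $6,220
Total COGS = $6,384 + $6,220 = $12,604
Ending inventory: 93 @ $20 = $1,860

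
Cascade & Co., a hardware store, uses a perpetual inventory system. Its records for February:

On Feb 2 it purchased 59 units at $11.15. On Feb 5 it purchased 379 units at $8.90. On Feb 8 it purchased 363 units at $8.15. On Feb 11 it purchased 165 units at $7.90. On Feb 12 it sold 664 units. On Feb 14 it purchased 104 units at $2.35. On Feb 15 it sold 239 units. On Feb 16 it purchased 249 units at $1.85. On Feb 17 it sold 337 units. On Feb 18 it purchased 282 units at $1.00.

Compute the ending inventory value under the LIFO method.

Ending inventory = $1,117.85

Feb 12, 664 sold [LIFO — newest first]: 165 @ $7.90 + 363 @ $8.15 + 136 @ $8.90 = $5,472.35
Feb 15, 239 sold [LIFO — newest first]: 104 @ $2.35 + 135 @ $8.90 = $1,445.90
Feb 17, 337 sold [LIFO — newest first]: 249 @ $1.85 + 88 @ $8.90 = $1,243.85
Total COGS = $5,472.35 + $1,445.90 + $1,243.85 = $8,162.10
Ending inventory: 59 @ $11.15 + 20 @ $8.90 + 282 @ $1.00 = $1,117.85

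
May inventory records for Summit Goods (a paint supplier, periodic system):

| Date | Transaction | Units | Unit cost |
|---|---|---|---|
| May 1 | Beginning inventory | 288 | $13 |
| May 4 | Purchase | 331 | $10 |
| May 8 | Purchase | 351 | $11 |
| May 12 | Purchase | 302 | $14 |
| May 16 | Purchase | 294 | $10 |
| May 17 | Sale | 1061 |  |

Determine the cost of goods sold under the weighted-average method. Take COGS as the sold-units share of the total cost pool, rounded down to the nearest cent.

COGS = $12,251.63

May 17, sell 1061: 1061/1566 × $18,083.00 → $12,251.63
Ending inventory (cost pool remaining) = $5,831.37
Check: goods available $18,083.00 = COGS $12,251.63 + ending $5,831.37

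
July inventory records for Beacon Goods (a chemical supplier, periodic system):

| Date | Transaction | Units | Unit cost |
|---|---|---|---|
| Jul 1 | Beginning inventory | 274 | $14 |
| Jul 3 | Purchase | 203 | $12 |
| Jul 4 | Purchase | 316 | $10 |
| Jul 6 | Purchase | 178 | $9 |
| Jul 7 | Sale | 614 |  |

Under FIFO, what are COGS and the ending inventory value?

Jul 7, 614 sold [FIFO — oldest first]: 274 @ $14 + 203 @ $12 + 137 @ $10 = $7,642
Ending inventory: 179 @ $10 + 178 @ $9 = $3,392

COGS = $7,642; ending inventory = $3,392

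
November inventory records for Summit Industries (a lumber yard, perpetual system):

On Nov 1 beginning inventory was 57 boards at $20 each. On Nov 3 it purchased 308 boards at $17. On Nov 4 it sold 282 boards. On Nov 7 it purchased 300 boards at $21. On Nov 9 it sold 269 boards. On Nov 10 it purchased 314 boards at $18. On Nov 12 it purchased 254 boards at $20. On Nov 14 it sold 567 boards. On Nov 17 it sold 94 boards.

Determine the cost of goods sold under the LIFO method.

COGS = $22,988

Nov 4, 282 sold [LIFO — newest first]: 282 @ $17 = $4,794
Nov 9, 269 sold [LIFO — newest first]: 269 @ $21 = $5,649
Nov 14, 567 sold [LIFO — newest first]: 254 @ $20 + 313 @ $18 = $10,714
Nov 17, 94 sold [LIFO — newest first]: 1 @ $18 + 31 @ $21 + 26 @ $17 + 36 @ $20 = $1,831
Total COGS = $4,794 + $5,649 + $10,714 + $1,831 = $22,988
Ending inventory: 21 @ $20 = $420
Check: goods available $23,408 = COGS $22,988 + ending $420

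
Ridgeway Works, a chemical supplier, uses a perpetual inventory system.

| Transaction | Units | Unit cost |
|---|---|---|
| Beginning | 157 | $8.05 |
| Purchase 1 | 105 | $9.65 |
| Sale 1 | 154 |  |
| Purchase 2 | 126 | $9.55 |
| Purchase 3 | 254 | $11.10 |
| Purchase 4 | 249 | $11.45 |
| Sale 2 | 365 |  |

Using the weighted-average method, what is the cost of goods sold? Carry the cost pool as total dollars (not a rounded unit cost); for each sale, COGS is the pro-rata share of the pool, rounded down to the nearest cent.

COGS = $5,207.54

After Beginning: 157 on hand, pool $1,263.85 (≈ $8.0500 each)
After Purchase 1: 262 on hand, pool $2,277.10 (≈ $8.6912 each)
Sale 1, sell 154: 154/262 × $2,277.10 → $1,338.44
After Purchase 2: 234 on hand, pool $2,141.96 (≈ $9.1537 each)
After Purchase 3: 488 on hand, pool $4,961.36 (≈ $10.1667 each)
After Purchase 4: 737 on hand, pool $7,812.41 (≈ $10.6003 each)
Sale 2, sell 365: 365/737 × $7,812.41 → $3,869.10
Total COGS = $1,338.44 + $3,869.10 = $5,207.54
Ending inventory (cost pool remaining) = $3,943.31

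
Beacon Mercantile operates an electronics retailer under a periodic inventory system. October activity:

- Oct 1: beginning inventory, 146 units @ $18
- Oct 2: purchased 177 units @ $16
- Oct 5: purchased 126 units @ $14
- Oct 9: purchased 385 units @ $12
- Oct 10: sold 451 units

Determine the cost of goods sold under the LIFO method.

COGS = $5,544

Oct 10, 451 sold [LIFO — newest first]: 385 @ $12 + 66 @ $14 = $5,544
Ending inventory: 146 @ $18 + 177 @ $16 + 60 @ $14 = $6,300
Check: goods available $11,844 = COGS $5,544 + ending $6,300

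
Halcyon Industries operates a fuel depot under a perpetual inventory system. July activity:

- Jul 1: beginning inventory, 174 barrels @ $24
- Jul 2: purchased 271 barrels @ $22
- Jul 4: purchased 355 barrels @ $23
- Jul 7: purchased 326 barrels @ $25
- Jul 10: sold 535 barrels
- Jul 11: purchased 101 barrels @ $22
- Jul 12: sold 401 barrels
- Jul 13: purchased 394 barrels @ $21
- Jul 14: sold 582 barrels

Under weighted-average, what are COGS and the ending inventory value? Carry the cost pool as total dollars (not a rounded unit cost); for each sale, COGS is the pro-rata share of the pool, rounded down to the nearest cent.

COGS = $34,686.45; ending inventory = $2,262.55

After Jul 1: 174 on hand, pool $4,176.00 (≈ $24.0000 each)
After Jul 2: 445 on hand, pool $10,138.00 (≈ $22.7820 each)
After Jul 4: 800 on hand, pool $18,303.00 (≈ $22.8788 each)
After Jul 7: 1126 on hand, pool $26,453.00 (≈ $23.4929 each)
Jul 10, sell 535: 535/1126 × $26,453.00 → $12,568.69
After Jul 11: 692 on hand, pool $16,106.31 (≈ $23.2750 each)
Jul 12, sell 401: 401/692 × $16,106.31 → $9,333.28
After Jul 13: 685 on hand, pool $15,047.03 (≈ $21.9665 each)
Jul 14, sell 582: 582/685 × $15,047.03 → $12,784.48
Total COGS = $12,568.69 + $9,333.28 + $12,784.48 = $34,686.45
Ending inventory (cost pool remaining) = $2,262.55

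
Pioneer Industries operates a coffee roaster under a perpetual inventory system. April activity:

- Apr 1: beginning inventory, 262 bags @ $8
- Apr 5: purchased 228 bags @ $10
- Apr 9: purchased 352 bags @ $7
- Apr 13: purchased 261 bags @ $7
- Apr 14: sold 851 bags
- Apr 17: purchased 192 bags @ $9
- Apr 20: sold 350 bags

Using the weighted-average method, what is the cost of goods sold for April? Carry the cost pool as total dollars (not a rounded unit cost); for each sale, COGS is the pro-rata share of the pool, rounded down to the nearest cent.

After Apr 1: 262 on hand, pool $2,096.00 (≈ $8.0000 each)
After Apr 5: 490 on hand, pool $4,376.00 (≈ $8.9306 each)
After Apr 9: 842 on hand, pool $6,840.00 (≈ $8.1235 each)
After Apr 13: 1103 on hand, pool $8,667.00 (≈ $7.8577 each)
Apr 14, sell 851: 851/1103 × $8,667.00 → $6,686.86
After Apr 17: 444 on hand, pool $3,708.14 (≈ $8.3517 each)
Apr 20, sell 350: 350/444 × $3,708.14 → $2,923.08
Total COGS = $6,686.86 + $2,923.08 = $9,609.94
Ending inventory (cost pool remaining) = $785.06

COGS = $9,609.94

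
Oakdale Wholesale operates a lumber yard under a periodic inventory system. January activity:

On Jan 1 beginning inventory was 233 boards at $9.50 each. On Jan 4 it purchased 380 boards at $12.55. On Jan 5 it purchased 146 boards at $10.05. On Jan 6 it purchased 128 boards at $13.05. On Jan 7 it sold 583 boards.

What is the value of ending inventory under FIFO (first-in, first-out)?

Ending inventory = $3,514.20

Jan 7, 583 sold [FIFO — oldest first]: 233 @ $9.50 + 350 @ $12.55 = $6,606.00
Ending inventory: 30 @ $12.55 + 146 @ $10.05 + 128 @ $13.05 = $3,514.20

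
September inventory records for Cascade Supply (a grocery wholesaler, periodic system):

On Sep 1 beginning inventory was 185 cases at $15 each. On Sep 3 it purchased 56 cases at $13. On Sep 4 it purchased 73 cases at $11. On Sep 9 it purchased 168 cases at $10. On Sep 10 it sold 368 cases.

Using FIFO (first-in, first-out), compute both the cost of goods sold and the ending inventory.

Sep 10, 368 sold [FIFO — oldest first]: 185 @ $15 + 56 @ $13 + 73 @ $11 + 54 @ $10 = $4,846
Ending inventory: 114 @ $10 = $1,140

COGS = $4,846; ending inventory = $1,140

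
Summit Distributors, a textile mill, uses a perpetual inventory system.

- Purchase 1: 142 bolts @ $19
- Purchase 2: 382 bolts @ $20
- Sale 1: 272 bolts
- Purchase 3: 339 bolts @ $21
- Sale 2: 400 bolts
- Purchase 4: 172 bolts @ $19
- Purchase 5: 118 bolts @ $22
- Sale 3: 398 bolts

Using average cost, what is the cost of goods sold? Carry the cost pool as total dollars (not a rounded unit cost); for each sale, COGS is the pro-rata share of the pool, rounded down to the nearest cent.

After Purchase 1: 142 on hand, pool $2,698.00 (≈ $19.0000 each)
After Purchase 2: 524 on hand, pool $10,338.00 (≈ $19.7290 each)
Sale 1, sell 272: 272/524 × $10,338.00 → $5,366.29
After Purchase 3: 591 on hand, pool $12,090.71 (≈ $20.4581 each)
Sale 2, sell 400: 400/591 × $12,090.71 → $8,183.22
After Purchase 4: 363 on hand, pool $7,175.49 (≈ $19.7672 each)
After Purchase 5: 481 on hand, pool $9,771.49 (≈ $20.3149 each)
Sale 3, sell 398: 398/481 × $9,771.49 → $8,085.34
Total COGS = $5,366.29 + $8,183.22 + $8,085.34 = $21,634.85
Ending inventory (cost pool remaining) = $1,686.15

COGS = $21,634.85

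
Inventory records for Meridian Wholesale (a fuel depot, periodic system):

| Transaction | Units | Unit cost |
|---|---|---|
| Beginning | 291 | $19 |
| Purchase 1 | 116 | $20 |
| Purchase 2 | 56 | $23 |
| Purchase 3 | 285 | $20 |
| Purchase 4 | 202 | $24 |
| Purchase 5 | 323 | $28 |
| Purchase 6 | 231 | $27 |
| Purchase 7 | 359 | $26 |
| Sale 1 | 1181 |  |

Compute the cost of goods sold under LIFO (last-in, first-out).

Sale 1 (1181) [LIFO — newest first]: 359 @ $26 + 231 @ $27 + 323 @ $28 + 202 @ $24 + 66 @ $20 = $30,783
Ending inventory: 291 @ $19 + 116 @ $20 + 56 @ $23 + 219 @ $20 = $13,517
Check: goods available $44,300 = COGS $30,783 + ending $13,517

COGS = $30,783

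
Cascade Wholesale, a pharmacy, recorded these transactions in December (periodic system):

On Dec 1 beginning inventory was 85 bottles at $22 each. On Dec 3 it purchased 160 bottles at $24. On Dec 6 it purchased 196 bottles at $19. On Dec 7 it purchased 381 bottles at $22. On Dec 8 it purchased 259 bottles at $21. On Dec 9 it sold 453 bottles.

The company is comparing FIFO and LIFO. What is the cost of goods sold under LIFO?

FIFO COGS: 85 @ $22 + 160 @ $24 + 196 @ $19 + 12 @ $22 = $9,698
LIFO COGS: 259 @ $21 + 194 @ $22 = $9,707

COGS = $9,707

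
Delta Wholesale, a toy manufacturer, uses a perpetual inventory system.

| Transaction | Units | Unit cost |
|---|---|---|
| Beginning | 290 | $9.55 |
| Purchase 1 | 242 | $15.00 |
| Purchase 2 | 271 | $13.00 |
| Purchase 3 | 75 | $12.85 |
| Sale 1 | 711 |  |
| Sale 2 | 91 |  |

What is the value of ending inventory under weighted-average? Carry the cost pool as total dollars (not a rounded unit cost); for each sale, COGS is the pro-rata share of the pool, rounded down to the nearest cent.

After Beginning: 290 on hand, pool $2,769.50 (≈ $9.5500 each)
After Purchase 1: 532 on hand, pool $6,399.50 (≈ $12.0291 each)
After Purchase 2: 803 on hand, pool $9,922.50 (≈ $12.3568 each)
After Purchase 3: 878 on hand, pool $10,886.25 (≈ $12.3989 each)
Sale 1, sell 711: 711/878 × $10,886.25 → $8,815.63
Sale 2, sell 91: 91/167 × $2,070.62 → $1,128.30
Total COGS = $8,815.63 + $1,128.30 = $9,943.93
Ending inventory (cost pool remaining) = $942.32

Ending inventory = $942.32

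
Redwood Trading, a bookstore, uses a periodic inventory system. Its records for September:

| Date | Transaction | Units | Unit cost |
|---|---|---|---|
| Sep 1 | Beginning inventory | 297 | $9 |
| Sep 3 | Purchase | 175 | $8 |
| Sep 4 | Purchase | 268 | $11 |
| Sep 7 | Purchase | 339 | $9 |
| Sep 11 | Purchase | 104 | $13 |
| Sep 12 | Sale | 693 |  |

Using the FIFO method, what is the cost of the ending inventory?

Sep 12, 693 sold [FIFO — oldest first]: 297 @ $9 + 175 @ $8 + 221 @ $11 = $6,504
Ending inventory: 47 @ $11 + 339 @ $9 + 104 @ $13 = $4,920

Ending inventory = $4,920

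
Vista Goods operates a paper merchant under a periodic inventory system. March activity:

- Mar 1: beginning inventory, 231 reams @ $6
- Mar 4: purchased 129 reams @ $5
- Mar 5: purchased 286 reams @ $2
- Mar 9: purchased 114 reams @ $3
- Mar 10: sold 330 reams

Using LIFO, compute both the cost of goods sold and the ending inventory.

COGS = $774; ending inventory = $2,171

Mar 10, 330 sold [LIFO — newest first]: 114 @ $3 + 216 @ $2 = $774
Ending inventory: 231 @ $6 + 129 @ $5 + 70 @ $2 = $2,171
Check: goods available $2,945 = COGS $774 + ending $2,171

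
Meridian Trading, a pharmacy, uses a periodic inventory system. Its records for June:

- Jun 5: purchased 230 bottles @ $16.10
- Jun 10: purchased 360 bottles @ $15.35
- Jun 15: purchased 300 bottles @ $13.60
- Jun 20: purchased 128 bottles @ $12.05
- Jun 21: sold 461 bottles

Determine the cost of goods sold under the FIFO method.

Jun 21, 461 sold [FIFO — oldest first]: 230 @ $16.10 + 231 @ $15.35 = $7,248.85
Ending inventory: 129 @ $15.35 + 300 @ $13.60 + 128 @ $12.05 = $7,602.55

COGS = $7,248.85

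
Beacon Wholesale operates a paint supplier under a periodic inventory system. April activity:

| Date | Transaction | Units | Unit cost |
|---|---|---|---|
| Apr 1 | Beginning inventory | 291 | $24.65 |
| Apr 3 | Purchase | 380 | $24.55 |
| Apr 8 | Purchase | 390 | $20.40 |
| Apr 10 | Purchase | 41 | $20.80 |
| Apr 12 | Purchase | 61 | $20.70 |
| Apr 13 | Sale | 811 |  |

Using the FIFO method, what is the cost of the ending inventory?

Apr 13, 811 sold [FIFO — oldest first]: 291 @ $24.65 + 380 @ $24.55 + 140 @ $20.40 = $19,358.15
Ending inventory: 250 @ $20.40 + 41 @ $20.80 + 61 @ $20.70 = $7,215.50
Check: goods available $26,573.65 = COGS $19,358.15 + ending $7,215.50

Ending inventory = $7,215.50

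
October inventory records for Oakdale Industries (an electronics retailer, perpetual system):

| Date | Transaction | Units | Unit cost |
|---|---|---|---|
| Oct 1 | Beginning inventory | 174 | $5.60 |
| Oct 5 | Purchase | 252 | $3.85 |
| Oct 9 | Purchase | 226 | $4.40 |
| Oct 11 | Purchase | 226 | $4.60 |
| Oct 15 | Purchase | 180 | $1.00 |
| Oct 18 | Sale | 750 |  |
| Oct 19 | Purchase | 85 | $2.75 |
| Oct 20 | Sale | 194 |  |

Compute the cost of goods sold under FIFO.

COGS = $4,044.60

Oct 18, 750 sold [FIFO — oldest first]: 174 @ $5.60 + 252 @ $3.85 + 226 @ $4.40 + 98 @ $4.60 = $3,389.80
Oct 20, 194 sold [FIFO — oldest first]: 128 @ $4.60 + 66 @ $1.00 = $654.80
Total COGS = $3,389.80 + $654.80 = $4,044.60
Ending inventory: 114 @ $1.00 + 85 @ $2.75 = $347.75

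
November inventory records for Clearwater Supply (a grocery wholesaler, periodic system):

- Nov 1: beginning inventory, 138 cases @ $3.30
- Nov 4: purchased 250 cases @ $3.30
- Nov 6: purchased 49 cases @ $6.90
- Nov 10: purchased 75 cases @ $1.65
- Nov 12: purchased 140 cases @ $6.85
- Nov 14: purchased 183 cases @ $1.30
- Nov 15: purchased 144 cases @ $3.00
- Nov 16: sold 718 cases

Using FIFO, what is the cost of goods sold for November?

COGS = $2,787.05

Nov 16, 718 sold [FIFO — oldest first]: 138 @ $3.30 + 250 @ $3.30 + 49 @ $6.90 + 75 @ $1.65 + 140 @ $6.85 + 66 @ $1.30 = $2,787.05
Ending inventory: 117 @ $1.30 + 144 @ $3.00 = $584.10
Check: goods available $3,371.15 = COGS $2,787.05 + ending $584.10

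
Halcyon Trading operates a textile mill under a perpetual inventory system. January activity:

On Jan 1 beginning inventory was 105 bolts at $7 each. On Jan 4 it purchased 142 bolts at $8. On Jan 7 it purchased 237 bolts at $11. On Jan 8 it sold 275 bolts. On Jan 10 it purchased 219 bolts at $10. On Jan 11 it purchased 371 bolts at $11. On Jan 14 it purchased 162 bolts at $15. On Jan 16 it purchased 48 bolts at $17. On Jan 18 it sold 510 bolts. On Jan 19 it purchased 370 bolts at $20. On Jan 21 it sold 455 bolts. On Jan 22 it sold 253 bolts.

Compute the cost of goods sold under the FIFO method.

Jan 8, 275 sold [FIFO — oldest first]: 105 @ $7 + 142 @ $8 + 28 @ $11 = $2,179
Jan 18, 510 sold [FIFO — oldest first]: 209 @ $11 + 219 @ $10 + 82 @ $11 = $5,391
Jan 21, 455 sold [FIFO — oldest first]: 289 @ $11 + 162 @ $15 + 4 @ $17 = $5,677
Jan 22, 253 sold [FIFO — oldest first]: 44 @ $17 + 209 @ $20 = $4,928
Total COGS = $2,179 + $5,391 + $5,677 + $4,928 = $18,175
Ending inventory: 161 @ $20 = $3,220
Check: goods available $21,395 = COGS $18,175 + ending $3,220

COGS = $18,175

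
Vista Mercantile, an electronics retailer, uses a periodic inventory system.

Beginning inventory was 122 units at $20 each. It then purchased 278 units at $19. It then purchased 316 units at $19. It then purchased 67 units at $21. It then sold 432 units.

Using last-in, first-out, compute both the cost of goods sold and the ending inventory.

Sale 1 (432) [LIFO — newest first]: 67 @ $21 + 316 @ $19 + 49 @ $19 = $8,342
Ending inventory: 122 @ $20 + 229 @ $19 = $6,791

COGS = $8,342; ending inventory = $6,791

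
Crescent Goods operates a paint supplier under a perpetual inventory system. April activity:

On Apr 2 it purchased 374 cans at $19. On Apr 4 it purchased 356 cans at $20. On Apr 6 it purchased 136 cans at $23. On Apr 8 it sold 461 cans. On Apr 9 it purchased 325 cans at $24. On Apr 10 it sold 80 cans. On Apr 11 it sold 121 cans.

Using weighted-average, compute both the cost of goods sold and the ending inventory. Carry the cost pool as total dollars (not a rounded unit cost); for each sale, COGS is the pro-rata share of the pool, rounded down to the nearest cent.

COGS = $13,620.40; ending inventory = $11,533.60

After Apr 2: 374 on hand, pool $7,106.00 (≈ $19.0000 each)
After Apr 4: 730 on hand, pool $14,226.00 (≈ $19.4877 each)
After Apr 6: 866 on hand, pool $17,354.00 (≈ $20.0393 each)
Apr 8, sell 461: 461/866 × $17,354.00 → $9,238.09
After Apr 9: 730 on hand, pool $15,915.91 (≈ $21.8026 each)
Apr 10, sell 80: 80/730 × $15,915.91 → $1,744.20
Apr 11, sell 121: 121/650 × $14,171.71 → $2,638.11
Total COGS = $9,238.09 + $1,744.20 + $2,638.11 = $13,620.40
Ending inventory (cost pool remaining) = $11,533.60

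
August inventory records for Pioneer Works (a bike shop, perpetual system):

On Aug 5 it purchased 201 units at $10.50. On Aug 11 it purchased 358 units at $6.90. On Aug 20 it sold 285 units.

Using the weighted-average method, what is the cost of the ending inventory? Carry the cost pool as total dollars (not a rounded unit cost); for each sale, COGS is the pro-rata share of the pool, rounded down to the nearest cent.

Ending inventory = $2,245.29

After Aug 5: 201 on hand, pool $2,110.50 (≈ $10.5000 each)
After Aug 11: 559 on hand, pool $4,580.70 (≈ $8.1945 each)
Aug 20, sell 285: 285/559 × $4,580.70 → $2,335.41
Ending inventory (cost pool remaining) = $2,245.29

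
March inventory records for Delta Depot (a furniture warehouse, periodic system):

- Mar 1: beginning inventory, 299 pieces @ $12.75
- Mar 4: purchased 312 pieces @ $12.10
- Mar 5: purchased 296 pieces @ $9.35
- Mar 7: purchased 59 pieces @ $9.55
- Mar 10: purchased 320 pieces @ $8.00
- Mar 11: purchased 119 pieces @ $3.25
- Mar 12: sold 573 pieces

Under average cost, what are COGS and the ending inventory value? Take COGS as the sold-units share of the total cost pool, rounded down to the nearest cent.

Mar 12, sell 573: 573/1405 × $13,865.25 → $5,654.65
Ending inventory (cost pool remaining) = $8,210.60

COGS = $5,654.65; ending inventory = $8,210.60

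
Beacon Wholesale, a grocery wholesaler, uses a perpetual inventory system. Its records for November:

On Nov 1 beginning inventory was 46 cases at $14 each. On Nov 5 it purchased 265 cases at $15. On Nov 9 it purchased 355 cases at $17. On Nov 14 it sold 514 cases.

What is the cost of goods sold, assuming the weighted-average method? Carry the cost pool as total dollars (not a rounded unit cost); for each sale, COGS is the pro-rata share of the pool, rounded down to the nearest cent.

After Nov 1: 46 on hand, pool $644.00 (≈ $14.0000 each)
After Nov 5: 311 on hand, pool $4,619.00 (≈ $14.8521 each)
After Nov 9: 666 on hand, pool $10,654.00 (≈ $15.9970 each)
Nov 14, sell 514: 514/666 × $10,654.00 → $8,222.45
Ending inventory (cost pool remaining) = $2,431.55

COGS = $8,222.45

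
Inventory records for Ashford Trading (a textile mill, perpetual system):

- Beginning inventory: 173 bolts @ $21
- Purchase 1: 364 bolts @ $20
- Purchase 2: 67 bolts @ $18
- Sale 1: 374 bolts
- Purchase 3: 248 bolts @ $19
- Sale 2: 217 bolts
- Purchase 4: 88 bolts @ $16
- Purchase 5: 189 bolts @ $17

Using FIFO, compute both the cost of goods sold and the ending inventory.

COGS = $11,885; ending inventory = $9,567

Sale 1 (374) [FIFO — oldest first]: 173 @ $21 + 201 @ $20 = $7,653
Sale 2 (217) [FIFO — oldest first]: 163 @ $20 + 54 @ $18 = $4,232
Total COGS = $7,653 + $4,232 = $11,885
Ending inventory: 13 @ $18 + 248 @ $19 + 88 @ $16 + 189 @ $17 = $9,567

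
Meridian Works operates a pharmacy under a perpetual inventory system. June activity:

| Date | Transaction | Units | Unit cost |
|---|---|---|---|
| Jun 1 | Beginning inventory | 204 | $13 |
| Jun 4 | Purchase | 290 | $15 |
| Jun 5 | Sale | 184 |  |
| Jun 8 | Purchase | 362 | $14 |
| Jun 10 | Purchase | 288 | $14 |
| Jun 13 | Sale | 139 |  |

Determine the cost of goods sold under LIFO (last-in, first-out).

COGS = $4,706

Jun 5, 184 sold [LIFO — newest first]: 184 @ $15 = $2,760
Jun 13, 139 sold [LIFO — newest first]: 139 @ $14 = $1,946
Total COGS = $2,760 + $1,946 = $4,706
Ending inventory: 204 @ $13 + 106 @ $15 + 362 @ $14 + 149 @ $14 = $11,396
Check: goods available $16,102 = COGS $4,706 + ending $11,396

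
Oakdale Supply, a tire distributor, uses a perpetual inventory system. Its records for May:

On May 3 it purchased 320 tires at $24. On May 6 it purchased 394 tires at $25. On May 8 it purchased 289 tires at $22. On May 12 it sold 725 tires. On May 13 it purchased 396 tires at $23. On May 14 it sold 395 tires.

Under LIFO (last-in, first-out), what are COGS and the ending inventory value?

May 12, 725 sold [LIFO — newest first]: 289 @ $22 + 394 @ $25 + 42 @ $24 = $17,216
May 14, 395 sold [LIFO — newest first]: 395 @ $23 = $9,085
Total COGS = $17,216 + $9,085 = $26,301
Ending inventory: 278 @ $24 + 1 @ $23 = $6,695
Check: goods available $32,996 = COGS $26,301 + ending $6,695

COGS = $26,301; ending inventory = $6,695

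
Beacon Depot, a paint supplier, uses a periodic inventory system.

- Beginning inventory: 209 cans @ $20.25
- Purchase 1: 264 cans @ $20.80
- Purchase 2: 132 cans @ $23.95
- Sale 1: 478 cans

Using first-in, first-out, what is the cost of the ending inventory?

Ending inventory = $3,041.65

Sale 1 (478) [FIFO — oldest first]: 209 @ $20.25 + 264 @ $20.80 + 5 @ $23.95 = $9,843.20
Ending inventory: 127 @ $23.95 = $3,041.65
Check: goods available $12,884.85 = COGS $9,843.20 + ending $3,041.65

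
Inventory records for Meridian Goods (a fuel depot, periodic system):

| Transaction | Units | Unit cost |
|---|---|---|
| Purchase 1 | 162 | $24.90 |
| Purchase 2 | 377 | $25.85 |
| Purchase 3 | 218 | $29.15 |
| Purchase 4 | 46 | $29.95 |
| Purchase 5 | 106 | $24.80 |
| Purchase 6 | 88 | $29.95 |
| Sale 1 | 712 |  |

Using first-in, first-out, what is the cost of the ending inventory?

Ending inventory = $7,953.85

Sale 1 (712) [FIFO — oldest first]: 162 @ $24.90 + 377 @ $25.85 + 173 @ $29.15 = $18,822.20
Ending inventory: 45 @ $29.15 + 46 @ $29.95 + 106 @ $24.80 + 88 @ $29.95 = $7,953.85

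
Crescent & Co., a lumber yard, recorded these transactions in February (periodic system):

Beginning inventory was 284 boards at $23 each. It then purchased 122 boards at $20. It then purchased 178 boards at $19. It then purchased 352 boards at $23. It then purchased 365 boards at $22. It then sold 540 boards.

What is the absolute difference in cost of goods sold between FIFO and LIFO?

$537

FIFO COGS: 284 @ $23 + 122 @ $20 + 134 @ $19 = $11,518
LIFO COGS: 365 @ $22 + 175 @ $23 = $12,055
Difference = |$11,518 − $12,055| = $537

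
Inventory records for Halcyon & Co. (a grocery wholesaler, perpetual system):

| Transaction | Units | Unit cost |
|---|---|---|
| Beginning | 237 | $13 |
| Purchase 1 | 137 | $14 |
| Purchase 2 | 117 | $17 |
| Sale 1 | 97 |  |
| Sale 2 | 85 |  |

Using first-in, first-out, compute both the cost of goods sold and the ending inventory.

COGS = $2,366; ending inventory = $4,622

Sale 1 (97) [FIFO — oldest first]: 97 @ $13 = $1,261
Sale 2 (85) [FIFO — oldest first]: 85 @ $13 = $1,105
Total COGS = $1,261 + $1,105 = $2,366
Ending inventory: 55 @ $13 + 137 @ $14 + 117 @ $17 = $4,622
Check: goods available $6,988 = COGS $2,366 + ending $4,622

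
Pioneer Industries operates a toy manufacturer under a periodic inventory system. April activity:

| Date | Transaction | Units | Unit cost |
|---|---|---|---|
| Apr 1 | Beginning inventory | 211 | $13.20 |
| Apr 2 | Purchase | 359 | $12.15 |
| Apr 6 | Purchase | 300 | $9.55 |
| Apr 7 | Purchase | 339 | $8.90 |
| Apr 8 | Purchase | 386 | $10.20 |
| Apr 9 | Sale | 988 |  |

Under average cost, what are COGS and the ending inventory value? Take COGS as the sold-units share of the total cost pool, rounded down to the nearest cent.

COGS = $10,509.56; ending inventory = $6,456.79

Apr 9, sell 988: 988/1595 × $16,966.35 → $10,509.56
Ending inventory (cost pool remaining) = $6,456.79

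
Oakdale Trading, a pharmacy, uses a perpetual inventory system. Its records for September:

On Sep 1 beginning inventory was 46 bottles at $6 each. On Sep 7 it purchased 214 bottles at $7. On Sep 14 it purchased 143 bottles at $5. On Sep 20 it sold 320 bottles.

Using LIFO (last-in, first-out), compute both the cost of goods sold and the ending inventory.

Sep 20, 320 sold [LIFO — newest first]: 143 @ $5 + 177 @ $7 = $1,954
Ending inventory: 46 @ $6 + 37 @ $7 = $535
Check: goods available $2,489 = COGS $1,954 + ending $535

COGS = $1,954; ending inventory = $535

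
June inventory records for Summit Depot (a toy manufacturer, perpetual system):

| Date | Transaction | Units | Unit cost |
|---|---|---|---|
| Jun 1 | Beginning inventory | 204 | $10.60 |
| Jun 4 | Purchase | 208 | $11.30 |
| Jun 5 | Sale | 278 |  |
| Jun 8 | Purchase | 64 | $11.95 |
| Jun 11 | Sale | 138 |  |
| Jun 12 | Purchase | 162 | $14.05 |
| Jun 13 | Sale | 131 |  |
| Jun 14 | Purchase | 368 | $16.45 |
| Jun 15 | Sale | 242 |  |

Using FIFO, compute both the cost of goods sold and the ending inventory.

Jun 5, 278 sold [FIFO — oldest first]: 204 @ $10.60 + 74 @ $11.30 = $2,998.60
Jun 11, 138 sold [FIFO — oldest first]: 134 @ $11.30 + 4 @ $11.95 = $1,562.00
Jun 13, 131 sold [FIFO — oldest first]: 60 @ $11.95 + 71 @ $14.05 = $1,714.55
Jun 15, 242 sold [FIFO — oldest first]: 91 @ $14.05 + 151 @ $16.45 = $3,762.50
Total COGS = $2,998.60 + $1,562.00 + $1,714.55 + $3,762.50 = $10,037.65
Ending inventory: 217 @ $16.45 = $3,569.65
Check: goods available $13,607.30 = COGS $10,037.65 + ending $3,569.65

COGS = $10,037.65; ending inventory = $3,569.65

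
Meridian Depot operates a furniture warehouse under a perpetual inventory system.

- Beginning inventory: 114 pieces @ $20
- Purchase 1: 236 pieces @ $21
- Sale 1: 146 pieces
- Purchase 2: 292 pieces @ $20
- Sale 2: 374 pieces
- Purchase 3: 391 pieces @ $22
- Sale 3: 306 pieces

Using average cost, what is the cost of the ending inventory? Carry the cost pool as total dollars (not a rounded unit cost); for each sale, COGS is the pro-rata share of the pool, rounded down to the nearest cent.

Ending inventory = $4,469.20

After Beginning: 114 on hand, pool $2,280.00 (≈ $20.0000 each)
After Purchase 1: 350 on hand, pool $7,236.00 (≈ $20.6743 each)
Sale 1, sell 146: 146/350 × $7,236.00 → $3,018.44
After Purchase 2: 496 on hand, pool $10,057.56 (≈ $20.2773 each)
Sale 2, sell 374: 374/496 × $10,057.56 → $7,583.72
After Purchase 3: 513 on hand, pool $11,075.84 (≈ $21.5903 each)
Sale 3, sell 306: 306/513 × $11,075.84 → $6,606.64
Total COGS = $3,018.44 + $7,583.72 + $6,606.64 = $17,208.80
Ending inventory (cost pool remaining) = $4,469.20
Check: goods available $21,678.00 = COGS $17,208.80 + ending $4,469.20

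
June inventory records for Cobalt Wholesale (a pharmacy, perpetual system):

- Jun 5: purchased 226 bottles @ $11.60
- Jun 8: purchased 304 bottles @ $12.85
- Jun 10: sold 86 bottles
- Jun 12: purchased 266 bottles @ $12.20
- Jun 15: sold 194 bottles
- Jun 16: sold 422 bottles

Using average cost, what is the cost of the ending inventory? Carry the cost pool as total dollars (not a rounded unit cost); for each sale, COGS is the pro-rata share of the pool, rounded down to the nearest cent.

After Jun 5: 226 on hand, pool $2,621.60 (≈ $11.6000 each)
After Jun 8: 530 on hand, pool $6,528.00 (≈ $12.3170 each)
Jun 10, sell 86: 86/530 × $6,528.00 → $1,059.26
After Jun 12: 710 on hand, pool $8,713.94 (≈ $12.2732 each)
Jun 15, sell 194: 194/710 × $8,713.94 → $2,380.99
Jun 16, sell 422: 422/516 × $6,332.95 → $5,179.27
Total COGS = $1,059.26 + $2,380.99 + $5,179.27 = $8,619.52
Ending inventory (cost pool remaining) = $1,153.68

Ending inventory = $1,153.68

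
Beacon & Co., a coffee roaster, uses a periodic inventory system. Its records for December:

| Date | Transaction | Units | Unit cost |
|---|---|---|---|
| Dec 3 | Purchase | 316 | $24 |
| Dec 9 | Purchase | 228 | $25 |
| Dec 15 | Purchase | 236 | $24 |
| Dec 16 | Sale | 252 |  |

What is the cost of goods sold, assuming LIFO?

Dec 16, 252 sold [LIFO — newest first]: 236 @ $24 + 16 @ $25 = $6,064
Ending inventory: 316 @ $24 + 212 @ $25 = $12,884

COGS = $6,064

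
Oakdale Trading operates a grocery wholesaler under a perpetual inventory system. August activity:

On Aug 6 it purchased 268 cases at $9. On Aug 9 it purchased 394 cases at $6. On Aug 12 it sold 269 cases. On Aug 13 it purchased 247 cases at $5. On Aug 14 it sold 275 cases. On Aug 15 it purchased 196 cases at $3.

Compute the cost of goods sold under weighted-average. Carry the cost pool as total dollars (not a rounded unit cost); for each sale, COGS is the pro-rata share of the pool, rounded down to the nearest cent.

COGS = $3,689.65

After Aug 6: 268 on hand, pool $2,412.00 (≈ $9.0000 each)
After Aug 9: 662 on hand, pool $4,776.00 (≈ $7.2145 each)
Aug 12, sell 269: 269/662 × $4,776.00 → $1,940.70
After Aug 13: 640 on hand, pool $4,070.30 (≈ $6.3598 each)
Aug 14, sell 275: 275/640 × $4,070.30 → $1,748.95
After Aug 15: 561 on hand, pool $2,909.35 (≈ $5.1860 each)
Total COGS = $1,940.70 + $1,748.95 = $3,689.65
Ending inventory (cost pool remaining) = $2,909.35
Check: goods available $6,599.00 = COGS $3,689.65 + ending $2,909.35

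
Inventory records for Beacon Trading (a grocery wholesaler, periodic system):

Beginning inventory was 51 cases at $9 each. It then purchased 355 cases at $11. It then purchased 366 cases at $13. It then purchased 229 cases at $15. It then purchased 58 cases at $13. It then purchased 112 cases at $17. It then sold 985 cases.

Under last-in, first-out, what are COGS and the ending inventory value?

Sale 1 (985) [LIFO — newest first]: 112 @ $17 + 58 @ $13 + 229 @ $15 + 366 @ $13 + 220 @ $11 = $13,271
Ending inventory: 51 @ $9 + 135 @ $11 = $1,944
Check: goods available $15,215 = COGS $13,271 + ending $1,944

COGS = $13,271; ending inventory = $1,944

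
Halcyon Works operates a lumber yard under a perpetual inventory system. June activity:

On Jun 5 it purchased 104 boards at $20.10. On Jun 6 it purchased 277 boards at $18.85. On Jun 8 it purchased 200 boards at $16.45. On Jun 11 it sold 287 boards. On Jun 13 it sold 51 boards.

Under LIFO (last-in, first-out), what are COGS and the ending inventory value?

Jun 11, 287 sold [LIFO — newest first]: 200 @ $16.45 + 87 @ $18.85 = $4,929.95
Jun 13, 51 sold [LIFO — newest first]: 51 @ $18.85 = $961.35
Total COGS = $4,929.95 + $961.35 = $5,891.30
Ending inventory: 104 @ $20.10 + 139 @ $18.85 = $4,710.55
Check: goods available $10,601.85 = COGS $5,891.30 + ending $4,710.55

COGS = $5,891.30; ending inventory = $4,710.55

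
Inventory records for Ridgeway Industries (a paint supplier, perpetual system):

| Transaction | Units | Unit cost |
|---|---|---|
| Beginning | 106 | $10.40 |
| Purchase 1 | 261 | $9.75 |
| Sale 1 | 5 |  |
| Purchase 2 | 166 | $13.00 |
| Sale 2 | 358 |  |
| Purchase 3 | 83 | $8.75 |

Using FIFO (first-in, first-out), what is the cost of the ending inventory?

Ending inventory = $2,923.25

Sale 1 (5) [FIFO — oldest first]: 5 @ $10.40 = $52.00
Sale 2 (358) [FIFO — oldest first]: 101 @ $10.40 + 257 @ $9.75 = $3,556.15
Total COGS = $52.00 + $3,556.15 = $3,608.15
Ending inventory: 4 @ $9.75 + 166 @ $13.00 + 83 @ $8.75 = $2,923.25
Check: goods available $6,531.40 = COGS $3,608.15 + ending $2,923.25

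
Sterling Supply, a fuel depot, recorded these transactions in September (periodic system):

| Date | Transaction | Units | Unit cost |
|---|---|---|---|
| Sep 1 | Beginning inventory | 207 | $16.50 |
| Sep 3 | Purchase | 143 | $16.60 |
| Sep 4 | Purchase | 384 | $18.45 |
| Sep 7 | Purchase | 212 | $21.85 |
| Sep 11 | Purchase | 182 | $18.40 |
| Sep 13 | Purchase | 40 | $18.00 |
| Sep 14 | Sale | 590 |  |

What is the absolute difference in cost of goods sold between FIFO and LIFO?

FIFO COGS: 207 @ $16.50 + 143 @ $16.60 + 240 @ $18.45 = $10,217.30
LIFO COGS: 40 @ $18.00 + 182 @ $18.40 + 212 @ $21.85 + 156 @ $18.45 = $11,579.20
Difference = |$10,217.30 − $11,579.20| = $1,361.90

$1,361.90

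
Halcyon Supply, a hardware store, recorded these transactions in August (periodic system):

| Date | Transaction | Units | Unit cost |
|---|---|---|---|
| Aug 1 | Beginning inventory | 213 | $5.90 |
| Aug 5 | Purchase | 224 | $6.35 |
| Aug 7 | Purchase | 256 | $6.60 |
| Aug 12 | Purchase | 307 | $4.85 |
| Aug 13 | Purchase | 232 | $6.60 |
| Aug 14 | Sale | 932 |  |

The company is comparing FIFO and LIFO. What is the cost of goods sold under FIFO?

FIFO COGS: 213 @ $5.90 + 224 @ $6.35 + 256 @ $6.60 + 239 @ $4.85 = $5,527.85
LIFO COGS: 232 @ $6.60 + 307 @ $4.85 + 256 @ $6.60 + 137 @ $6.35 = $5,579.70

COGS = $5,527.85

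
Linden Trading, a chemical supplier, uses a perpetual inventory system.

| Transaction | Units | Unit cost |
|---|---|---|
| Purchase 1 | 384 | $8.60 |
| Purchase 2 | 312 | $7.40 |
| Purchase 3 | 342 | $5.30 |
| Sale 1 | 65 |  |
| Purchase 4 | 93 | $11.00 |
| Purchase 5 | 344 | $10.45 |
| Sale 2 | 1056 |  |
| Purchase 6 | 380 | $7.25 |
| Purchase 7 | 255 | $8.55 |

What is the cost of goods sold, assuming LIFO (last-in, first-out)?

Sale 1 (65) [LIFO — newest first]: 65 @ $5.30 = $344.50
Sale 2 (1056) [LIFO — newest first]: 344 @ $10.45 + 93 @ $11.00 + 277 @ $5.30 + 312 @ $7.40 + 30 @ $8.60 = $8,652.70
Total COGS = $344.50 + $8,652.70 = $8,997.20
Ending inventory: 354 @ $8.60 + 380 @ $7.25 + 255 @ $8.55 = $7,979.65

COGS = $8,997.20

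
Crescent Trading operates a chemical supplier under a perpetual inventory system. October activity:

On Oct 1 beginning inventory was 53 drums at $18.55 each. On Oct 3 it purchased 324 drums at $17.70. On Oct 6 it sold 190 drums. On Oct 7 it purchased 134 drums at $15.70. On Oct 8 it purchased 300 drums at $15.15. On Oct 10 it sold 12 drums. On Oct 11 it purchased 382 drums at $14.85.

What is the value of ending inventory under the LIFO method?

Ending inventory = $15,494.65

Oct 6, 190 sold [LIFO — newest first]: 190 @ $17.70 = $3,363.00
Oct 10, 12 sold [LIFO — newest first]: 12 @ $15.15 = $181.80
Total COGS = $3,363.00 + $181.80 = $3,544.80
Ending inventory: 53 @ $18.55 + 134 @ $17.70 + 134 @ $15.70 + 288 @ $15.15 + 382 @ $14.85 = $15,494.65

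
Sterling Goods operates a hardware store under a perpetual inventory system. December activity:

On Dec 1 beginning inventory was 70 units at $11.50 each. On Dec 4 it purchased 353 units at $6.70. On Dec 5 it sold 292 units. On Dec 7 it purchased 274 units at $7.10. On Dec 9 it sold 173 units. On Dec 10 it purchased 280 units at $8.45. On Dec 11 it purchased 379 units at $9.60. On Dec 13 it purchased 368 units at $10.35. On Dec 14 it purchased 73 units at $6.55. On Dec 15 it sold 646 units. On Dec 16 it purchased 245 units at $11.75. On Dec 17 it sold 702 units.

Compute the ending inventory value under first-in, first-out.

Ending inventory = $2,690.75

Dec 5, 292 sold [FIFO — oldest first]: 70 @ $11.50 + 222 @ $6.70 = $2,292.40
Dec 9, 173 sold [FIFO — oldest first]: 131 @ $6.70 + 42 @ $7.10 = $1,175.90
Dec 15, 646 sold [FIFO — oldest first]: 232 @ $7.10 + 280 @ $8.45 + 134 @ $9.60 = $5,299.60
Dec 17, 702 sold [FIFO — oldest first]: 245 @ $9.60 + 368 @ $10.35 + 73 @ $6.55 + 16 @ $11.75 = $6,826.95
Total COGS = $2,292.40 + $1,175.90 + $5,299.60 + $6,826.95 = $15,594.85
Ending inventory: 229 @ $11.75 = $2,690.75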